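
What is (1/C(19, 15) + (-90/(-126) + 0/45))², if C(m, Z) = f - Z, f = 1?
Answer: 81/196 ≈ 0.41327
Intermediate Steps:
C(m, Z) = 1 - Z
(1/C(19, 15) + (-90/(-126) + 0/45))² = (1/(1 - 1*15) + (-90/(-126) + 0/45))² = (1/(1 - 15) + (-90*(-1/126) + 0*(1/45)))² = (1/(-14) + (5/7 + 0))² = (-1/14 + 5/7)² = (9/14)² = 81/196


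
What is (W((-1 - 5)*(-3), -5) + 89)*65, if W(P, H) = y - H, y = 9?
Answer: 6695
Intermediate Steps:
W(P, H) = 9 - H
(W((-1 - 5)*(-3), -5) + 89)*65 = ((9 - 1*(-5)) + 89)*65 = ((9 + 5) + 89)*65 = (14 + 89)*65 = 103*65 = 6695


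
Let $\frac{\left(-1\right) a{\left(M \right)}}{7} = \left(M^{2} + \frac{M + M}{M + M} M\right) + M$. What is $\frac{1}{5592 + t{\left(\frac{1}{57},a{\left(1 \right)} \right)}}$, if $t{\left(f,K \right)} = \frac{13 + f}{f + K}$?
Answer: $\frac{598}{3343645} \approx 0.00017885$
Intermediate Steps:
$a{\left(M \right)} = - 14 M - 7 M^{2}$ ($a{\left(M \right)} = - 7 \left(\left(M^{2} + \frac{M + M}{M + M} M\right) + M\right) = - 7 \left(\left(M^{2} + \frac{2 M}{2 M} M\right) + M\right) = - 7 \left(\left(M^{2} + 2 M \frac{1}{2 M} M\right) + M\right) = - 7 \left(\left(M^{2} + 1 M\right) + M\right) = - 7 \left(\left(M^{2} + M\right) + M\right) = - 7 \left(\left(M + M^{2}\right) + M\right) = - 7 \left(M^{2} + 2 M\right) = - 14 M - 7 M^{2}$)
$t{\left(f,K \right)} = \frac{13 + f}{K + f}$
$\frac{1}{5592 + t{\left(\frac{1}{57},a{\left(1 \right)} \right)}} = \frac{1}{5592 + \frac{13 + \frac{1}{57}}{\left(-7\right) 1 \left(2 + 1\right) + \frac{1}{57}}} = \frac{1}{5592 + \frac{13 + \frac{1}{57}}{\left(-7\right) 1 \cdot 3 + \frac{1}{57}}} = \frac{1}{5592 + \frac{1}{-21 + \frac{1}{57}} \cdot \frac{742}{57}} = \frac{1}{5592 + \frac{1}{- \frac{1196}{57}} \cdot \frac{742}{57}} = \frac{1}{5592 - \frac{371}{598}} = \frac{1}{\frac{3343645}{598}} = \frac{598}{3343645}$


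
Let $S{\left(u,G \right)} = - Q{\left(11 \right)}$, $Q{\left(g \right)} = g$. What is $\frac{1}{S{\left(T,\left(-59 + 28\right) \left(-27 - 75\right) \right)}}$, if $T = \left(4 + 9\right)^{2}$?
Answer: $- \frac{1}{11} \approx -0.090909$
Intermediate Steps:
$T = 169$ ($T = 13^{2} = 169$)
$S{\left(u,G \right)} = -11$ ($S{\left(u,G \right)} = \left(-1\right) 11 = -11$)
$\frac{1}{S{\left(T,\left(-59 + 28\right) \left(-27 - 75\right) \right)}} = \frac{1}{-11} = - \frac{1}{11}$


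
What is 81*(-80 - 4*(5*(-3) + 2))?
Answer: -2268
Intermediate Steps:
81*(-80 - 4*(5*(-3) + 2)) = 81*(-80 - 4*(-15 + 2)) = 81*(-80 - 4*(-13)) = 81*(-80 + 52) = 81*(-28) = -2268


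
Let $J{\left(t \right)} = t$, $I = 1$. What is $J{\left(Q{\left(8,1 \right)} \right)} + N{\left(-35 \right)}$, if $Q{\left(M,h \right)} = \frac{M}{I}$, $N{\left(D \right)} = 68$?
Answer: $76$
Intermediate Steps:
$Q{\left(M,h \right)} = M$ ($Q{\left(M,h \right)} = \frac{M}{1} = M 1 = M$)
$J{\left(Q{\left(8,1 \right)} \right)} + N{\left(-35 \right)} = 8 + 68 = 76$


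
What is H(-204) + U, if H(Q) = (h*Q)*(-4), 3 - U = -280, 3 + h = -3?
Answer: -4613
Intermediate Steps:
h = -6 (h = -3 - 3 = -6)
U = 283 (U = 3 - 1*(-280) = 3 + 280 = 283)
H(Q) = 24*Q (H(Q) = -6*Q*(-4) = 24*Q)
H(-204) + U = 24*(-204) + 283 = -4896 + 283 = -4613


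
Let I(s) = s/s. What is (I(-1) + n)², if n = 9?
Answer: 100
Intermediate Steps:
I(s) = 1
(I(-1) + n)² = (1 + 9)² = 10² = 100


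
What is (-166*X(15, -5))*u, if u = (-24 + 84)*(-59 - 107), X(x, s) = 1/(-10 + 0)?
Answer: -165336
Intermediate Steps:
X(x, s) = -1/10 (X(x, s) = 1/(-10) = -1/10)
u = -9960 (u = 60*(-166) = -9960)
(-166*X(15, -5))*u = -166*(-1/10)*(-9960) = (83/5)*(-9960) = -165336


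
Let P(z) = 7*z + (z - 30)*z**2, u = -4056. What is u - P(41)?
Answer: -22834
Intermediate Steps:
P(z) = 7*z + z**2*(-30 + z) (P(z) = 7*z + (-30 + z)*z**2 = 7*z + z**2*(-30 + z))
u - P(41) = -4056 - 41*(7 + 41**2 - 30*41) = -4056 - 41*(7 + 1681 - 1230) = -4056 - 41*458 = -4056 - 1*18778 = -4056 - 18778 = -22834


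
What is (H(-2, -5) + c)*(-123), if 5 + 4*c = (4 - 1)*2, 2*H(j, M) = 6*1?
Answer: -1599/4 ≈ -399.75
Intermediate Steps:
H(j, M) = 3 (H(j, M) = (6*1)/2 = (½)*6 = 3)
c = ¼ (c = -5/4 + ((4 - 1)*2)/4 = -5/4 + (3*2)/4 = -5/4 + (¼)*6 = -5/4 + 3/2 = ¼ ≈ 0.25000)
(H(-2, -5) + c)*(-123) = (3 + ¼)*(-123) = (13/4)*(-123) = -1599/4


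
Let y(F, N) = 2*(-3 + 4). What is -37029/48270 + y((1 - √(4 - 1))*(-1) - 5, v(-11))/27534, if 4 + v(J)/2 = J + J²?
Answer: -169909991/221511030 ≈ -0.76705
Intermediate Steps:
v(J) = -8 + 2*J + 2*J² (v(J) = -8 + 2*(J + J²) = -8 + (2*J + 2*J²) = -8 + 2*J + 2*J²)
y(F, N) = 2 (y(F, N) = 2*1 = 2)
-37029/48270 + y((1 - √(4 - 1))*(-1) - 5, v(-11))/27534 = -37029/48270 + 2/27534 = -37029*1/48270 + 2*(1/27534) = -12343/16090 + 1/13767 = -169909991/221511030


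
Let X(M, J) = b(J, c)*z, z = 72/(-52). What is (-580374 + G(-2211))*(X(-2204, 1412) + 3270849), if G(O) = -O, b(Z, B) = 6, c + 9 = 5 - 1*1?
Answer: -24584027873427/13 ≈ -1.8911e+12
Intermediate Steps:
c = -5 (c = -9 + (5 - 1*1) = -9 + (5 - 1) = -9 + 4 = -5)
z = -18/13 (z = 72*(-1/52) = -18/13 ≈ -1.3846)
X(M, J) = -108/13 (X(M, J) = 6*(-18/13) = -108/13)
(-580374 + G(-2211))*(X(-2204, 1412) + 3270849) = (-580374 - 1*(-2211))*(-108/13 + 3270849) = (-580374 + 2211)*(42520929/13) = -578163*42520929/13 = -24584027873427/13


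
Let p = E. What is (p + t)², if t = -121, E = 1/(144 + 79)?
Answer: 728028324/49729 ≈ 14640.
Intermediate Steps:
E = 1/223 ≈ 0.0044843
p = 1/223 ≈ 0.0044843
(p + t)² = (1/223 - 121)² = (-26982/223)² = 728028324/49729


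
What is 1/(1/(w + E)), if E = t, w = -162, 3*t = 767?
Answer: 281/3 ≈ 93.667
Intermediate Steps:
t = 767/3 (t = (⅓)*767 = 767/3 ≈ 255.67)
E = 767/3 ≈ 255.67
1/(1/(w + E)) = 1/(1/(-162 + 767/3)) = 1/(1/(281/3)) = 1/(3/281) = 281/3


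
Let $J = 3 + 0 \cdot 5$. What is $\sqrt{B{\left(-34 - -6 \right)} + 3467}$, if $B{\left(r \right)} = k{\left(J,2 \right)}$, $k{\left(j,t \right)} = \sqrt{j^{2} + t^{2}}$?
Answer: $\sqrt{3467 + \sqrt{13}} \approx 58.912$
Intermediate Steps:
$J = 3$ ($J = 3 + 0 = 3$)
$B{\left(r \right)} = \sqrt{13}$ ($B{\left(r \right)} = \sqrt{3^{2} + 2^{2}} = \sqrt{9 + 4} = \sqrt{13}$)
$\sqrt{B{\left(-34 - -6 \right)} + 3467} = \sqrt{\sqrt{13} + 3467} = \sqrt{3467 + \sqrt{13}}$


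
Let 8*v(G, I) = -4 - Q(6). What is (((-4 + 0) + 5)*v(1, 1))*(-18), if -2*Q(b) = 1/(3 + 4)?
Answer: 495/56 ≈ 8.8393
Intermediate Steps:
Q(b) = -1/14 (Q(b) = -1/(2*(3 + 4)) = -1/2/7 = -1/2*1/7 = -1/14)
v(G, I) = -55/112 (v(G, I) = (-4 - 1*(-1/14))/8 = (-4 + 1/14)/8 = (1/8)*(-55/14) = -55/112)
(((-4 + 0) + 5)*v(1, 1))*(-18) = (((-4 + 0) + 5)*(-55/112))*(-18) = ((-4 + 5)*(-55/112))*(-18) = (1*(-55/112))*(-18) = -55/112*(-18) = 495/56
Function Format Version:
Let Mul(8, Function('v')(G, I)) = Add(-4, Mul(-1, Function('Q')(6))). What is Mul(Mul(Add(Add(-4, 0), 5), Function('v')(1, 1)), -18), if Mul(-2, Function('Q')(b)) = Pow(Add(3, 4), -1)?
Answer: Rational(495, 56) ≈ 8.8393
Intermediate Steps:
Function('Q')(b) = Rational(-1, 14) (Function('Q')(b) = Mul(Rational(-1, 2), Pow(Add(3, 4), -1)) = Mul(Rational(-1, 2), Pow(7, -1)) = Mul(Rational(-1, 2), Rational(1, 7)) = Rational(-1, 14))
Function('v')(G, I) = Rational(-55, 112) (Function('v')(G, I) = Mul(Rational(1, 8), Add(-4, Mul(-1, Rational(-1, 14)))) = Mul(Rational(1, 8), Add(-4, Rational(1, 14))) = Mul(Rational(1, 8), Rational(-55, 14)) = Rational(-55, 112))
Mul(Mul(Add(Add(-4, 0), 5), Function('v')(1, 1)), -18) = Mul(Mul(Add(Add(-4, 0), 5), Rational(-55, 112)), -18) = Mul(Mul(Add(-4, 5), Rational(-55, 112)), -18) = Mul(Mul(1, Rational(-55, 112)), -18) = Mul(Rational(-55, 112), -18) = Rational(495, 56)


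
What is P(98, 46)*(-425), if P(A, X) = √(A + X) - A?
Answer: 36550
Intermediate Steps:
P(98, 46)*(-425) = (√(98 + 46) - 1*98)*(-425) = (√144 - 98)*(-425) = (12 - 98)*(-425) = -86*(-425) = 36550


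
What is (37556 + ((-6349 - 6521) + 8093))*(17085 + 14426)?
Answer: 1032899069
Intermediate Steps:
(37556 + ((-6349 - 6521) + 8093))*(17085 + 14426) = (37556 + (-12870 + 8093))*31511 = (37556 - 4777)*31511 = 32779*31511 = 1032899069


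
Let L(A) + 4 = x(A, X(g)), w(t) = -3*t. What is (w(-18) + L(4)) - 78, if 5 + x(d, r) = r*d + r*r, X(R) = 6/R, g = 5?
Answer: -669/25 ≈ -26.760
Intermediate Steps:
x(d, r) = -5 + r² + d*r (x(d, r) = -5 + (r*d + r*r) = -5 + (d*r + r²) = -5 + (r² + d*r) = -5 + r² + d*r)
L(A) = -189/25 + 6*A/5 (L(A) = -4 + (-5 + (6/5)² + A*(6/5)) = -4 + (-5 + 36/25 + 6*A/5) = -4 + (-89/25 + 6*A/5) = -189/25 + 6*A/5)
(w(-18) + L(4)) - 78 = (-3*(-18) + (-189/25 + (6/5)*4)) - 78 = (54 + (-189/25 + 24/5)) - 78 = (54 - 69/25) - 78 = 1281/25 - 78 = -669/25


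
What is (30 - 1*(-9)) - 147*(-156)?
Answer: 22971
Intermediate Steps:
(30 - 1*(-9)) - 147*(-156) = (30 + 9) + 22932 = 39 + 22932 = 22971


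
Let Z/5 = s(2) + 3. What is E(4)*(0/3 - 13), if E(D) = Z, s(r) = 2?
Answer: -325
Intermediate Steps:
Z = 25 (Z = 5*(2 + 3) = 5*5 = 25)
E(D) = 25
E(4)*(0/3 - 13) = 25*(0/3 - 13) = 25*(0*(⅓) - 13) = 25*(0 - 13) = 25*(-13) = -325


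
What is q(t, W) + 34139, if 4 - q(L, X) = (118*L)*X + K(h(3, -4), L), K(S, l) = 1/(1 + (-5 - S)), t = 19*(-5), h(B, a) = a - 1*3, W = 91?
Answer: 3162758/3 ≈ 1.0543e+6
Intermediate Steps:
h(B, a) = -3 + a (h(B, a) = a - 3 = -3 + a)
t = -95
K(S, l) = 1/(-4 - S)
q(L, X) = 11/3 - 118*L*X (q(L, X) = 4 - ((118*L)*X - 1/(4 + (-3 - 4))) = 4 - (118*L*X - 1/(4 - 7)) = 4 - (118*L*X - 1/(-3)) = 4 - (118*L*X - 1*(-1/3)) = 4 - (118*L*X + 1/3) = 4 - (1/3 + 118*L*X) = 4 + (-1/3 - 118*L*X) = 11/3 - 118*L*X)
q(t, W) + 34139 = (11/3 - 118*(-95)*91) + 34139 = (11/3 + 1020110) + 34139 = 3060341/3 + 34139 = 3162758/3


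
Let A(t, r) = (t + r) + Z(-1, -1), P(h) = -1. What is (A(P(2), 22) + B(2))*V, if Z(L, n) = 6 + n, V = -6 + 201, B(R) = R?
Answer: 5460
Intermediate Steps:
V = 195
A(t, r) = 5 + r + t (A(t, r) = (t + r) + (6 - 1) = (r + t) + 5 = 5 + r + t)
(A(P(2), 22) + B(2))*V = ((5 + 22 - 1) + 2)*195 = (26 + 2)*195 = 28*195 = 5460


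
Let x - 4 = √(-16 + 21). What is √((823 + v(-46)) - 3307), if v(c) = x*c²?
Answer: 2*√(1495 + 529*√5) ≈ 103.50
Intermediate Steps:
x = 4 + √5 (x = 4 + √(-16 + 21) = 4 + √5 ≈ 6.2361)
v(c) = c²*(4 + √5) (v(c) = (4 + √5)*c² = c²*(4 + √5))
√((823 + v(-46)) - 3307) = √((823 + (-46)²*(4 + √5)) - 3307) = √((823 + 2116*(4 + √5)) - 3307) = √((823 + (8464 + 2116*√5)) - 3307) = √((9287 + 2116*√5) - 3307) = √(5980 + 2116*√5)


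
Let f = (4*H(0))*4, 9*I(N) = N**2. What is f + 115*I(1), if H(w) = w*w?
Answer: 115/9 ≈ 12.778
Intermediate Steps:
H(w) = w**2
I(N) = N**2/9
f = 0 (f = (4*0**2)*4 = (4*0)*4 = 0*4 = 0)
f + 115*I(1) = 0 + 115*((1/9)*1**2) = 0 + 115*((1/9)*1) = 0 + 115*(1/9) = 0 + 115/9 = 115/9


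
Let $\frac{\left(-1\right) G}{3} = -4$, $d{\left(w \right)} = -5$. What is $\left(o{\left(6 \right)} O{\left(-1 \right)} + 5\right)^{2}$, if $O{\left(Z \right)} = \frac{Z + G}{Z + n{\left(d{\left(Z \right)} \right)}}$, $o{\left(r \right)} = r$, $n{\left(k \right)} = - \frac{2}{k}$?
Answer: $11025$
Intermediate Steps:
$G = 12$ ($G = \left(-3\right) \left(-4\right) = 12$)
$O{\left(Z \right)} = \frac{12 + Z}{\frac{2}{5} + Z}$ ($O{\left(Z \right)} = \frac{Z + 12}{Z - \frac{2}{-5}} = \frac{12 + Z}{Z - - \frac{2}{5}} = \frac{12 + Z}{Z + \frac{2}{5}} = \frac{12 + Z}{\frac{2}{5} + Z}$)
$\left(o{\left(6 \right)} O{\left(-1 \right)} + 5\right)^{2} = \left(6 \frac{5 \left(12 - 1\right)}{2 + 5 \left(-1\right)} + 5\right)^{2} = \left(6 \cdot 5 \frac{1}{2 - 5} \cdot 11 + 5\right)^{2} = \left(6 \cdot 5 \frac{1}{-3} \cdot 11 + 5\right)^{2} = \left(6 \cdot 5 \left(- \frac{1}{3}\right) 11 + 5\right)^{2} = \left(6 \left(- \frac{55}{3}\right) + 5\right)^{2} = \left(-110 + 5\right)^{2} = \left(-105\right)^{2} = 11025$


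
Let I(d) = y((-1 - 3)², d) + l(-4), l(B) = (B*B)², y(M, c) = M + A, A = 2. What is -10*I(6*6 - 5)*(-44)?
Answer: 120560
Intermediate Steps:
y(M, c) = 2 + M (y(M, c) = M + 2 = 2 + M)
l(B) = B⁴ (l(B) = (B²)² = B⁴)
I(d) = 274 (I(d) = (2 + (-1 - 3)²) + (-4)⁴ = (2 + (-4)²) + 256 = (2 + 16) + 256 = 18 + 256 = 274)
-10*I(6*6 - 5)*(-44) = -10*274*(-44) = -2740*(-44) = 120560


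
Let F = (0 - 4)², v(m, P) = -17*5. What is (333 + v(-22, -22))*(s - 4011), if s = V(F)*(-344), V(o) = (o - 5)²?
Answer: -11317480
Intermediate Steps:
v(m, P) = -85
F = 16 (F = (-4)² = 16)
V(o) = (-5 + o)²
s = -41624 (s = (-5 + 16)²*(-344) = 11²*(-344) = 121*(-344) = -41624)
(333 + v(-22, -22))*(s - 4011) = (333 - 85)*(-41624 - 4011) = 248*(-45635) = -11317480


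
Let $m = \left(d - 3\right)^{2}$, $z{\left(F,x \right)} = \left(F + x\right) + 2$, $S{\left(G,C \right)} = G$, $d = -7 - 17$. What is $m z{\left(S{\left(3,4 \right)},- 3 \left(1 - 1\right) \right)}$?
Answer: $3645$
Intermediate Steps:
$d = -24$ ($d = -7 - 17 = -24$)
$z{\left(F,x \right)} = 2 + F + x$
$m = 729$ ($m = \left(-24 - 3\right)^{2} = \left(-27\right)^{2} = 729$)
$m z{\left(S{\left(3,4 \right)},- 3 \left(1 - 1\right) \right)} = 729 \left(2 + 3 - 3 \left(1 - 1\right)\right) = 729 \left(2 + 3 - 0\right) = 729 \left(2 + 3 + 0\right) = 729 \cdot 5 = 3645$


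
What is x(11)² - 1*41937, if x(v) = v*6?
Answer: -37581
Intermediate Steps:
x(v) = 6*v
x(11)² - 1*41937 = (6*11)² - 1*41937 = 66² - 41937 = 4356 - 41937 = -37581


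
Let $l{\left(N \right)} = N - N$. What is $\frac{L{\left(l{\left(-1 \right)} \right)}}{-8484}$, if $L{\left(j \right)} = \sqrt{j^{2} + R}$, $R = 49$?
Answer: $- \frac{1}{1212} \approx -0.00082508$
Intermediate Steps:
$l{\left(N \right)} = 0$
$L{\left(j \right)} = \sqrt{49 + j^{2}}$ ($L{\left(j \right)} = \sqrt{j^{2} + 49} = \sqrt{49 + j^{2}}$)
$\frac{L{\left(l{\left(-1 \right)} \right)}}{-8484} = \frac{\sqrt{49 + 0^{2}}}{-8484} = \sqrt{49 + 0} \left(- \frac{1}{8484}\right) = \sqrt{49} \left(- \frac{1}{8484}\right) = 7 \left(- \frac{1}{8484}\right) = - \frac{1}{1212}$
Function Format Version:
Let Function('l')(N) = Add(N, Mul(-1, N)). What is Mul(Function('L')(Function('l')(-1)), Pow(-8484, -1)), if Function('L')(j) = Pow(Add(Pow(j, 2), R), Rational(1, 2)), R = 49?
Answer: Rational(-1, 1212) ≈ -0.00082508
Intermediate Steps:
Function('l')(N) = 0
Function('L')(j) = Pow(Add(49, Pow(j, 2)), Rational(1, 2)) (Function('L')(j) = Pow(Add(Pow(j, 2), 49), Rational(1, 2)) = Pow(Add(49, Pow(j, 2)), Rational(1, 2)))
Mul(Function('L')(Function('l')(-1)), Pow(-8484, -1)) = Mul(Pow(Add(49, Pow(0, 2)), Rational(1, 2)), Pow(-8484, -1)) = Mul(Pow(Add(49, 0), Rational(1, 2)), Rational(-1, 8484)) = Mul(Pow(49, Rational(1, 2)), Rational(-1, 8484)) = Mul(7, Rational(-1, 8484)) = Rational(-1, 1212)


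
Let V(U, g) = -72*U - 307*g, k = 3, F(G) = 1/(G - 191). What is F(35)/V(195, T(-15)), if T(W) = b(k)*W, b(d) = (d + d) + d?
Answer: -1/4275180 ≈ -2.3391e-7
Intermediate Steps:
F(G) = 1/(-191 + G)
b(d) = 3*d (b(d) = 2*d + d = 3*d)
T(W) = 9*W (T(W) = (3*3)*W = 9*W)
V(U, g) = -307*g - 72*U
F(35)/V(195, T(-15)) = 1/((-191 + 35)*(-2763*(-15) - 72*195)) = 1/((-156)*(-307*(-135) - 14040)) = -1/(156*(41445 - 14040)) = -1/156/27405 = -1/156*1/27405 = -1/4275180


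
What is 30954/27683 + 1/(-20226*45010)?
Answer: 28179662908357/25201835273580 ≈ 1.1182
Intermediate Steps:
30954/27683 + 1/(-20226*45010) = 30954*(1/27683) - 1/20226*1/45010 = 30954/27683 - 1/910372260 = 28179662908357/25201835273580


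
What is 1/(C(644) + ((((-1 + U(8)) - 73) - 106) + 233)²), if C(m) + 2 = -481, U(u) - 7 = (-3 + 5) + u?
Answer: 1/4417 ≈ 0.00022640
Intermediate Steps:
U(u) = 9 + u (U(u) = 7 + ((-3 + 5) + u) = 7 + (2 + u) = 9 + u)
C(m) = -483 (C(m) = -2 - 481 = -483)
1/(C(644) + ((((-1 + U(8)) - 73) - 106) + 233)²) = 1/(-483 + ((((-1 + (9 + 8)) - 73) - 106) + 233)²) = 1/(-483 + ((((-1 + 17) - 73) - 106) + 233)²) = 1/(-483 + (((16 - 73) - 106) + 233)²) = 1/(-483 + ((-57 - 106) + 233)²) = 1/(-483 + (-163 + 233)²) = 1/(-483 + 70²) = 1/(-483 + 4900) = 1/4417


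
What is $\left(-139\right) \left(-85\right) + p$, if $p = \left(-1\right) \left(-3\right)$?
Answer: $11818$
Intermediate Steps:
$p = 3$
$\left(-139\right) \left(-85\right) + p = \left(-139\right) \left(-85\right) + 3 = 11815 + 3 = 11818$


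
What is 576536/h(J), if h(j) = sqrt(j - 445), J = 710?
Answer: 576536*sqrt(265)/265 ≈ 35416.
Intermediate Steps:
h(j) = sqrt(-445 + j)
576536/h(J) = 576536/(sqrt(-445 + 710)) = 576536/(sqrt(265)) = 576536*(sqrt(265)/265) = 576536*sqrt(265)/265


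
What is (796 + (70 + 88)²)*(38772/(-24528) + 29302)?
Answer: 55098852440/73 ≈ 7.5478e+8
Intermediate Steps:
(796 + (70 + 88)²)*(38772/(-24528) + 29302) = (796 + 158²)*(38772*(-1/24528) + 29302) = (796 + 24964)*(-3231/2044 + 29302) = 25760*(59890057/2044) = 55098852440/73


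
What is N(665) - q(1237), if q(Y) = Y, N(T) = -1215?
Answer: -2452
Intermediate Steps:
N(665) - q(1237) = -1215 - 1*1237 = -1215 - 1237 = -2452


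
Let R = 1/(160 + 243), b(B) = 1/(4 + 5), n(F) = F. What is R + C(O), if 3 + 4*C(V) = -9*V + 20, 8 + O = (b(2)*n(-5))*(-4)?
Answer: 27811/1612 ≈ 17.252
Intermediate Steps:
b(B) = 1/9
O = -52/9 (O = -8 + ((1/9)*(-5))*(-4) = -8 - 5/9*(-4) = -8 + 20/9 = -52/9 ≈ -5.7778)
R = 1/403 ≈ 0.0024814
C(V) = 17/4 - 9*V/4 (C(V) = -3/4 + (-9*V + 20)/4 = -3/4 + (20 - 9*V)/4 = -3/4 + (5 - 9*V/4) = 17/4 - 9*V/4)
R + C(O) = 1/403 + (17/4 - 9/4*(-52/9)) = 1/403 + (17/4 + 13) = 1/403 + 69/4 = 27811/1612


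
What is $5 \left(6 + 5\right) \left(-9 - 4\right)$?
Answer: $-715$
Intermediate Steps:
$5 \left(6 + 5\right) \left(-9 - 4\right) = 5 \cdot 11 \left(-13\right) = 55 \left(-13\right) = -715$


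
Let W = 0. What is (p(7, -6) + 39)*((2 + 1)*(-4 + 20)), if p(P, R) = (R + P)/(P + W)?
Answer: 13152/7 ≈ 1878.9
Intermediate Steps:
p(P, R) = (P + R)/P (p(P, R) = (R + P)/(P + 0) = (P + R)/P)
(p(7, -6) + 39)*((2 + 1)*(-4 + 20)) = ((7 - 6)/7 + 39)*((2 + 1)*(-4 + 20)) = ((1/7)*1 + 39)*(3*16) = (1/7 + 39)*48 = (274/7)*48 = 13152/7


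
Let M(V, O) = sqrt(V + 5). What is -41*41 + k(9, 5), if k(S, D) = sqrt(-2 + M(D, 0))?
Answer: -1681 + sqrt(-2 + sqrt(10)) ≈ -1679.9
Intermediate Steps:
M(V, O) = sqrt(5 + V)
k(S, D) = sqrt(-2 + sqrt(5 + D))
-41*41 + k(9, 5) = -41*41 + sqrt(-2 + sqrt(5 + 5)) = -1681 + sqrt(-2 + sqrt(10))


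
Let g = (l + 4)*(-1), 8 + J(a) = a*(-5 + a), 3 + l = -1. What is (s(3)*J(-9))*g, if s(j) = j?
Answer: 0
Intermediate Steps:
l = -4 (l = -3 - 1 = -4)
J(a) = -8 + a*(-5 + a)
g = 0 (g = (-4 + 4)*(-1) = 0*(-1) = 0)
(s(3)*J(-9))*g = (3*(-8 + (-9)**2 - 5*(-9)))*0 = (3*(-8 + 81 + 45))*0 = (3*118)*0 = 354*0 = 0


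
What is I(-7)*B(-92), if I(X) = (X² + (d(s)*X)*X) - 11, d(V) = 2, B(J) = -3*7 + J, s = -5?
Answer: -15368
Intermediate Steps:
B(J) = -21 + J
I(X) = -11 + 3*X² (I(X) = (X² + (2*X)*X) - 11 = (X² + 2*X²) - 11 = 3*X² - 11 = -11 + 3*X²)
I(-7)*B(-92) = (-11 + 3*(-7)²)*(-21 - 92) = (-11 + 3*49)*(-113) = (-11 + 147)*(-113) = 136*(-113) = -15368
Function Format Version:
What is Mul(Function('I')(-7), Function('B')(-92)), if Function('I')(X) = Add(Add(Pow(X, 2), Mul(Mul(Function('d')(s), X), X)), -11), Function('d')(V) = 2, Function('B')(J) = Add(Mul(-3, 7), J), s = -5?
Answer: -15368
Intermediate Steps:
Function('B')(J) = Add(-21, J)
Function('I')(X) = Add(-11, Mul(3, Pow(X, 2))) (Function('I')(X) = Add(Add(Pow(X, 2), Mul(Mul(2, X), X)), -11) = Add(Add(Pow(X, 2), Mul(2, Pow(X, 2))), -11) = Add(Mul(3, Pow(X, 2)), -11) = Add(-11, Mul(3, Pow(X, 2))))
Mul(Function('I')(-7), Function('B')(-92)) = Mul(Add(-11, Mul(3, Pow(-7, 2))), Add(-21, -92)) = Mul(Add(-11, Mul(3, 49)), -113) = Mul(Add(-11, 147), -113) = Mul(136, -113) = -15368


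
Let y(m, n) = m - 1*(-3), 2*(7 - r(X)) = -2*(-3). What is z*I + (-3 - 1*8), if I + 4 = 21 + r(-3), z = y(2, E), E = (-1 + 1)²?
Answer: 94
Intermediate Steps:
r(X) = 4 (r(X) = 7 - (-1)*(-3) = 7 - ½*6 = 7 - 3 = 4)
E = 0 (E = 0² = 0)
y(m, n) = 3 + m (y(m, n) = m + 3 = 3 + m)
z = 5 (z = 3 + 2 = 5)
I = 21 (I = -4 + (21 + 4) = -4 + 25 = 21)
z*I + (-3 - 1*8) = 5*21 + (-3 - 1*8) = 105 + (-3 - 8) = 105 - 11 = 94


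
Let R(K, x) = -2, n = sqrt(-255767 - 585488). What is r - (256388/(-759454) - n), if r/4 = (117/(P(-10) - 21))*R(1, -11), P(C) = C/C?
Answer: 89497088/1898635 + I*sqrt(841255) ≈ 47.138 + 917.2*I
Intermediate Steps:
n = I*sqrt(841255) (n = sqrt(-841255) = I*sqrt(841255) ≈ 917.2*I)
P(C) = 1
r = 234/5 (r = 4*((117/(1 - 21))*(-2)) = 4*((117/(-20))*(-2)) = 4*((117*(-1/20))*(-2)) = 4*(-117/20*(-2)) = 4*(117/10) = 234/5 ≈ 46.800)
r - (256388/(-759454) - n) = 234/5 - (256388/(-759454) - I*sqrt(841255)) = 234/5 - (256388*(-1/759454) - I*sqrt(841255)) = 234/5 - (-128194/379727 - I*sqrt(841255)) = 234/5 + (128194/379727 + I*sqrt(841255)) = 89497088/1898635 + I*sqrt(841255)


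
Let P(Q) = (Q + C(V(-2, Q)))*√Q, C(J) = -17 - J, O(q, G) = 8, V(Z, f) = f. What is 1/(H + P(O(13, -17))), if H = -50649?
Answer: -50649/2565318889 + 34*√2/2565318889 ≈ -1.9725e-5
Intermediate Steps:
P(Q) = -17*√Q (P(Q) = (Q + (-17 - Q))*√Q = -17*√Q)
1/(H + P(O(13, -17))) = 1/(-50649 - 34*√2)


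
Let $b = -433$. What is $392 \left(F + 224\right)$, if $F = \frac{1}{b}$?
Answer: $\frac{38020472}{433} \approx 87807.0$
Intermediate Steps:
$F = - \frac{1}{433}$ ($F = \frac{1}{-433} = - \frac{1}{433} \approx -0.0023095$)
$392 \left(F + 224\right) = 392 \left(- \frac{1}{433} + 224\right) = 392 \cdot \frac{96991}{433} = \frac{38020472}{433}$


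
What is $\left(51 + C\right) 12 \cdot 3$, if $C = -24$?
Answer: $972$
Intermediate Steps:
$\left(51 + C\right) 12 \cdot 3 = \left(51 - 24\right) 12 \cdot 3 = 27 \cdot 36 = 972$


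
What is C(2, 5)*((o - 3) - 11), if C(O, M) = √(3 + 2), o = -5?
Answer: -19*√5 ≈ -42.485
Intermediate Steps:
C(O, M) = √5
C(2, 5)*((o - 3) - 11) = √5*((-5 - 3) - 11) = √5*(-8 - 11) = √5*(-19) = -19*√5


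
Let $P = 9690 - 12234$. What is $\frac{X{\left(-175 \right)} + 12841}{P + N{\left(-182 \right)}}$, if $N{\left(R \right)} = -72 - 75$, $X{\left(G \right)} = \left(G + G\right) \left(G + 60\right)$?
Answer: $- \frac{5899}{299} \approx -19.729$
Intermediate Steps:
$P = -2544$
$X{\left(G \right)} = 2 G \left(60 + G\right)$
$N{\left(R \right)} = -147$
$\frac{X{\left(-175 \right)} + 12841}{P + N{\left(-182 \right)}} = \frac{2 \left(-175\right) \left(60 - 175\right) + 12841}{-2544 - 147} = \frac{2 \left(-175\right) \left(-115\right) + 12841}{-2691} = \left(40250 + 12841\right) \left(- \frac{1}{2691}\right) = 53091 \left(- \frac{1}{2691}\right) = - \frac{5899}{299}$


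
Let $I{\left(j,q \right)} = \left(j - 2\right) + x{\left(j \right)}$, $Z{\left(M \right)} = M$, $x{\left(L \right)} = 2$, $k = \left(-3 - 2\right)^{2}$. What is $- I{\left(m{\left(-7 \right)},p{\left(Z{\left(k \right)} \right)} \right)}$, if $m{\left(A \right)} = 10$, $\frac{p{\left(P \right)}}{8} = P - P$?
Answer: $-10$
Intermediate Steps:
$k = 25$ ($k = \left(-5\right)^{2} = 25$)
$p{\left(P \right)} = 0$ ($p{\left(P \right)} = 8 \left(P - P\right) = 8 \cdot 0 = 0$)
$I{\left(j,q \right)} = j$ ($I{\left(j,q \right)} = \left(j - 2\right) + 2 = \left(-2 + j\right) + 2 = j$)
$- I{\left(m{\left(-7 \right)},p{\left(Z{\left(k \right)} \right)} \right)} = \left(-1\right) 10 = -10$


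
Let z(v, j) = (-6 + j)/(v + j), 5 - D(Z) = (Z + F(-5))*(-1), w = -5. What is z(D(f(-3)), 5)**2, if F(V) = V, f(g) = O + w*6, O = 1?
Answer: 1/576 ≈ 0.0017361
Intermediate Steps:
f(g) = -29 (f(g) = 1 - 5*6 = 1 - 30 = -29)
D(Z) = Z (D(Z) = 5 - (Z - 5)*(-1) = 5 - (-5 + Z)*(-1) = 5 - (5 - Z) = 5 + (-5 + Z) = Z)
z(v, j) = (-6 + j)/(j + v)
z(D(f(-3)), 5)**2 = ((-6 + 5)/(5 - 29))**2 = (-1/(-24))**2 = (-1/24*(-1))**2 = (1/24)**2 = 1/576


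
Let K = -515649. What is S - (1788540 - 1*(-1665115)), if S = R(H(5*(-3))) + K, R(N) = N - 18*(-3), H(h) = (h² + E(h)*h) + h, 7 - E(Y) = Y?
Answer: -3969370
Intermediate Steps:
E(Y) = 7 - Y
H(h) = h + h² + h*(7 - h) (H(h) = (h² + (7 - h)*h) + h = (h² + h*(7 - h)) + h = h + h² + h*(7 - h))
R(N) = 54 + N (R(N) = N + 54 = 54 + N)
S = -515715 (S = (54 + 8*(5*(-3))) - 515649 = (54 + 8*(-15)) - 515649 = (54 - 120) - 515649 = -66 - 515649 = -515715)
S - (1788540 - 1*(-1665115)) = -515715 - (1788540 - 1*(-1665115)) = -515715 - (1788540 + 1665115) = -515715 - 1*3453655 = -515715 - 3453655 = -3969370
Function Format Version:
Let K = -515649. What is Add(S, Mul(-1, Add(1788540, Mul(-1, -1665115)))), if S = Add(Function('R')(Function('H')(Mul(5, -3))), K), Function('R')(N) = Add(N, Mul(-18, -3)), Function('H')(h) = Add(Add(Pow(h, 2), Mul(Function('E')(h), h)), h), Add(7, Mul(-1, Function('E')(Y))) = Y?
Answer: -3969370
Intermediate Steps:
Function('E')(Y) = Add(7, Mul(-1, Y))
Function('H')(h) = Add(h, Pow(h, 2), Mul(h, Add(7, Mul(-1, h)))) (Function('H')(h) = Add(Add(Pow(h, 2), Mul(Add(7, Mul(-1, h)), h)), h) = Add(Add(Pow(h, 2), Mul(h, Add(7, Mul(-1, h)))), h) = Add(h, Pow(h, 2), Mul(h, Add(7, Mul(-1, h)))))
Function('R')(N) = Add(54, N) (Function('R')(N) = Add(N, 54) = Add(54, N))
S = -515715 (S = Add(Add(54, Mul(8, Mul(5, -3))), -515649) = Add(Add(54, Mul(8, -15)), -515649) = Add(Add(54, -120), -515649) = Add(-66, -515649) = -515715)
Add(S, Mul(-1, Add(1788540, Mul(-1, -1665115)))) = Add(-515715, Mul(-1, Add(1788540, Mul(-1, -1665115)))) = Add(-515715, Mul(-1, Add(1788540, 1665115))) = Add(-515715, Mul(-1, 3453655)) = Add(-515715, -3453655) = -3969370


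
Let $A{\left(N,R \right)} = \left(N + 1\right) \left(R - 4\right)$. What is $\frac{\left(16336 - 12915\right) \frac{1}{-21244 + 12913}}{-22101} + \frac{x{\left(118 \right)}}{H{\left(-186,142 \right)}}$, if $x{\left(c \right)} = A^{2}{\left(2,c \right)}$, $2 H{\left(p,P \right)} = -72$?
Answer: $- \frac{598217023898}{184123431} \approx -3249.0$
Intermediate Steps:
$A{\left(N,R \right)} = \left(1 + N\right) \left(-4 + R\right)$
$H{\left(p,P \right)} = -36$ ($H{\left(p,P \right)} = \frac{1}{2} \left(-72\right) = -36$)
$x{\left(c \right)} = \left(-12 + 3 c\right)^{2}$ ($x{\left(c \right)} = \left(-4 + c - 8 + 2 c\right)^{2} = \left(-12 + 3 c\right)^{2}$)
$\frac{\left(16336 - 12915\right) \frac{1}{-21244 + 12913}}{-22101} + \frac{x{\left(118 \right)}}{H{\left(-186,142 \right)}} = \frac{\left(16336 - 12915\right) \frac{1}{-21244 + 12913}}{-22101} + \frac{9 \left(-4 + 118\right)^{2}}{-36} = \frac{3421}{-8331} \left(- \frac{1}{22101}\right) + 9 \cdot 114^{2} \left(- \frac{1}{36}\right) = 3421 \left(- \frac{1}{8331}\right) \left(- \frac{1}{22101}\right) + 9 \cdot 12996 \left(- \frac{1}{36}\right) = \left(- \frac{3421}{8331}\right) \left(- \frac{1}{22101}\right) + 116964 \left(- \frac{1}{36}\right) = \frac{3421}{184123431} - 3249 = - \frac{598217023898}{184123431}$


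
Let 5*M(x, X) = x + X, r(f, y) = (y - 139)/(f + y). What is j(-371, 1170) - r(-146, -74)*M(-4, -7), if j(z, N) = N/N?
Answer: 313/100 ≈ 3.1300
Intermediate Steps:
r(f, y) = (-139 + y)/(f + y)
M(x, X) = X/5 + x/5 (M(x, X) = (x + X)/5 = (X + x)/5 = X/5 + x/5)
j(z, N) = 1
j(-371, 1170) - r(-146, -74)*M(-4, -7) = 1 - (-139 - 74)/(-146 - 74)*((⅕)*(-7) + (⅕)*(-4)) = 1 - -213/(-220)*(-7/5 - ⅘) = 1 - (-1/220*(-213))*(-11)/5 = 1 - 213*(-11)/(220*5) = 1 - 1*(-213/100) = 1 + 213/100 = 313/100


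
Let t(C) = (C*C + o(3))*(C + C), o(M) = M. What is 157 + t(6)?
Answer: 625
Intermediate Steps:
t(C) = 2*C*(3 + C²) (t(C) = (C*C + 3)*(C + C) = (C² + 3)*(2*C) = (3 + C²)*(2*C) = 2*C*(3 + C²))
157 + t(6) = 157 + 2*6*(3 + 6²) = 157 + 2*6*(3 + 36) = 157 + 2*6*39 = 157 + 468 = 625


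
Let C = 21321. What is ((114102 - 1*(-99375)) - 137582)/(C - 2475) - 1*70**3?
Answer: -6464102105/18846 ≈ -3.4300e+5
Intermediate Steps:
((114102 - 1*(-99375)) - 137582)/(C - 2475) - 1*70**3 = ((114102 - 1*(-99375)) - 137582)/(21321 - 2475) - 1*70**3 = ((114102 + 99375) - 137582)/18846 - 1*343000 = (213477 - 137582)*(1/18846) - 343000 = 75895*(1/18846) - 343000 = 75895/18846 - 343000 = -6464102105/18846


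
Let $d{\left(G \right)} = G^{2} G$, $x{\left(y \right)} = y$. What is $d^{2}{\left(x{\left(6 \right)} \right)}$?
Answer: $46656$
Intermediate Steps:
$d{\left(G \right)} = G^{3}$
$d^{2}{\left(x{\left(6 \right)} \right)} = \left(6^{3}\right)^{2} = 216^{2} = 46656$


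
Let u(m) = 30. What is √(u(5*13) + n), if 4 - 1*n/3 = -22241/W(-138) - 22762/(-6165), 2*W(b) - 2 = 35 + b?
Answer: I*√55585964990010/207555 ≈ 35.921*I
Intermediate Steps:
W(b) = 37/2 + b/2 (W(b) = 1 + (35 + b)/2 = 1 + (35/2 + b/2) = 37/2 + b/2)
n = -274039832/207555 (n = 12 - 3*(-22241/(37/2 + (½)*(-138)) - 22762/(-6165)) = 12 - 3*(-22241/(37/2 - 69) - 22762*(-1/6165)) = 12 - 3*(-22241/(-101/2) + 22762/6165) = 12 - 3*(-22241*(-2/101) + 22762/6165) = 12 - 3*(44482/101 + 22762/6165) = 12 - 3*276530492/622665 = 12 - 276530492/207555 = -274039832/207555 ≈ -1320.3)
√(u(5*13) + n) = √(30 - 274039832/207555) = √(-267813182/207555) = I*√55585964990010/207555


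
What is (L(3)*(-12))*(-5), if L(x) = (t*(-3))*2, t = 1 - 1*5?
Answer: 1440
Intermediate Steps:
t = -4 (t = 1 - 5 = -4)
L(x) = 24 (L(x) = -4*(-3)*2 = 12*2 = 24)
(L(3)*(-12))*(-5) = (24*(-12))*(-5) = -288*(-5) = 1440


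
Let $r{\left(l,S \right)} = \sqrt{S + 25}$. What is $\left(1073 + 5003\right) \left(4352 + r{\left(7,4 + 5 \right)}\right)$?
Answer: $26442752 + 6076 \sqrt{34} \approx 2.6478 \cdot 10^{7}$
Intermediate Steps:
$r{\left(l,S \right)} = \sqrt{25 + S}$
$\left(1073 + 5003\right) \left(4352 + r{\left(7,4 + 5 \right)}\right) = \left(1073 + 5003\right) \left(4352 + \sqrt{25 + \left(4 + 5\right)}\right) = 6076 \left(4352 + \sqrt{25 + 9}\right) = 6076 \left(4352 + \sqrt{34}\right) = 26442752 + 6076 \sqrt{34}$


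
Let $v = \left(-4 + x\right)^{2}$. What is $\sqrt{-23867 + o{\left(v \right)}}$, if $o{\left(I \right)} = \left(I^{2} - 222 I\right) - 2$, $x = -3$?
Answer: $3 i \sqrt{3594} \approx 179.85 i$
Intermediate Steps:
$v = 49$ ($v = \left(-4 - 3\right)^{2} = \left(-7\right)^{2} = 49$)
$o{\left(I \right)} = -2 + I^{2} - 222 I$
$\sqrt{-23867 + o{\left(v \right)}} = \sqrt{-23867 - \left(10880 - 2401\right)} = \sqrt{-23867 - 8479} = \sqrt{-32346} = 3 i \sqrt{3594}$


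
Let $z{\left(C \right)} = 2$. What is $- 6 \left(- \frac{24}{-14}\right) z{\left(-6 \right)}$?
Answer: $- \frac{144}{7} \approx -20.571$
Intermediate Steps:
$- 6 \left(- \frac{24}{-14}\right) z{\left(-6 \right)} = - 6 \left(- \frac{24}{-14}\right) 2 = - 6 \left(\left(-24\right) \left(- \frac{1}{14}\right)\right) 2 = \left(-6\right) \frac{12}{7} \cdot 2 = \left(- \frac{72}{7}\right) 2 = - \frac{144}{7}$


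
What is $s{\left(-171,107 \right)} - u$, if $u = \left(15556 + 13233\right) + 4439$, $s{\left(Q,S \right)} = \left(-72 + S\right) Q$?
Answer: $-39213$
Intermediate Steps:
$s{\left(Q,S \right)} = Q \left(-72 + S\right)$
$u = 33228$ ($u = 28789 + 4439 = 33228$)
$s{\left(-171,107 \right)} - u = - 171 \left(-72 + 107\right) - 33228 = \left(-171\right) 35 - 33228 = -5985 - 33228 = -39213$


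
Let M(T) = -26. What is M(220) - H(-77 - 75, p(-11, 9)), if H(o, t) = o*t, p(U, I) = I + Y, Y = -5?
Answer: 582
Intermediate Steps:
p(U, I) = -5 + I (p(U, I) = I - 5 = -5 + I)
M(220) - H(-77 - 75, p(-11, 9)) = -26 - (-77 - 75)*(-5 + 9) = -26 - (-152)*4 = -26 - 1*(-608) = -26 + 608 = 582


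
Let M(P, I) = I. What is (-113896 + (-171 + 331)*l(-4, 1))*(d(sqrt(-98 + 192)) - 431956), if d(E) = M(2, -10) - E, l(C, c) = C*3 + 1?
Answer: 49959459696 + 115656*sqrt(94) ≈ 4.9961e+10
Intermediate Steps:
l(C, c) = 1 + 3*C (l(C, c) = 3*C + 1 = 1 + 3*C)
d(E) = -10 - E
(-113896 + (-171 + 331)*l(-4, 1))*(d(sqrt(-98 + 192)) - 431956) = (-113896 + (-171 + 331)*(1 + 3*(-4)))*((-10 - sqrt(-98 + 192)) - 431956) = (-113896 + 160*(1 - 12))*((-10 - sqrt(94)) - 431956) = (-113896 + 160*(-11))*(-431966 - sqrt(94)) = (-113896 - 1760)*(-431966 - sqrt(94)) = -115656*(-431966 - sqrt(94)) = 49959459696 + 115656*sqrt(94)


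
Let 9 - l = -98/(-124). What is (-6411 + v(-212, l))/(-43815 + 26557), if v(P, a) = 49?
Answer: 3181/8629 ≈ 0.36864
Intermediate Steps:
l = 509/62 (l = 9 - (-98)/(-124) = 9 - (-98)*(-1)/124 = 9 - 1*49/62 = 9 - 49/62 = 509/62 ≈ 8.2097)
(-6411 + v(-212, l))/(-43815 + 26557) = (-6411 + 49)/(-43815 + 26557) = -6362/(-17258) = -6362*(-1/17258) = 3181/8629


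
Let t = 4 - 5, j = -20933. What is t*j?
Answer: 20933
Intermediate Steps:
t = -1
t*j = -1*(-20933) = 20933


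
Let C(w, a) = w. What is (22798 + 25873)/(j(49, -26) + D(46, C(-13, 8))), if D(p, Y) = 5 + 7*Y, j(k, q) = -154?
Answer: -48671/240 ≈ -202.80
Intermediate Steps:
(22798 + 25873)/(j(49, -26) + D(46, C(-13, 8))) = (22798 + 25873)/(-154 + (5 + 7*(-13))) = 48671/(-154 + (5 - 91)) = 48671/(-154 - 86) = 48671/(-240) = 48671*(-1/240) = -48671/240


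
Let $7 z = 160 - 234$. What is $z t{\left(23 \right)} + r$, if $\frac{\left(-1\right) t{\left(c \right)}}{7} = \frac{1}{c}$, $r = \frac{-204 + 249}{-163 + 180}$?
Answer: $\frac{2293}{391} \approx 5.8644$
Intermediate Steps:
$z = - \frac{74}{7}$ ($z = \frac{160 - 234}{7} = \frac{1}{7} \left(-74\right) = - \frac{74}{7} \approx -10.571$)
$r = \frac{45}{17} \approx 2.6471$
$t{\left(c \right)} = - \frac{7}{c}$
$z t{\left(23 \right)} + r = - \frac{74 \left(- \frac{7}{23}\right)}{7} + \frac{45}{17} = - \frac{74 \left(\left(-7\right) \frac{1}{23}\right)}{7} + \frac{45}{17} = \left(- \frac{74}{7}\right) \left(- \frac{7}{23}\right) + \frac{45}{17} = \frac{74}{23} + \frac{45}{17} = \frac{2293}{391}$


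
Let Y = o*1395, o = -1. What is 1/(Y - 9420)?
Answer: -1/10815 ≈ -9.2464e-5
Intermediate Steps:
Y = -1395 (Y = -1*1395 = -1395)
1/(Y - 9420) = 1/(-1395 - 9420) = 1/(-10815) = -1/10815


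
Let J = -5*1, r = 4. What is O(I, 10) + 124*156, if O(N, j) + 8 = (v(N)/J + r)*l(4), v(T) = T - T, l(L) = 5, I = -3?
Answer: 19356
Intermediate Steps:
J = -5
v(T) = 0
O(N, j) = 12 (O(N, j) = -8 + (0/(-5) + 4)*5 = -8 + (0*(-⅕) + 4)*5 = -8 + (0 + 4)*5 = -8 + 4*5 = -8 + 20 = 12)
O(I, 10) + 124*156 = 12 + 124*156 = 12 + 19344 = 19356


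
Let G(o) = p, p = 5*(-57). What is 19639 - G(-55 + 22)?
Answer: 19924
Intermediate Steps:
p = -285
G(o) = -285
19639 - G(-55 + 22) = 19639 - 1*(-285) = 19639 + 285 = 19924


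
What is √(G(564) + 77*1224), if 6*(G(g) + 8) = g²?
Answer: 2*√36814 ≈ 383.74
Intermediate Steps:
G(g) = -8 + g²/6
√(G(564) + 77*1224) = √((-8 + (⅙)*564²) + 77*1224) = √((-8 + (⅙)*318096) + 94248) = √((-8 + 53016) + 94248) = √(53008 + 94248) = √147256 = 2*√36814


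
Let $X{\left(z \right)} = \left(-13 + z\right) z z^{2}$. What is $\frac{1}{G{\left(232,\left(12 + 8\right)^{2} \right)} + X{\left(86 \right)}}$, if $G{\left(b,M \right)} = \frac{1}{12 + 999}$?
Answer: $\frac{1011}{46942840969} \approx 2.1537 \cdot 10^{-8}$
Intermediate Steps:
$G{\left(b,M \right)} = \frac{1}{1011}$
$X{\left(z \right)} = z^{3} \left(-13 + z\right)$ ($X{\left(z \right)} = z \left(-13 + z\right) z^{2} = z^{3} \left(-13 + z\right)$)
$\frac{1}{G{\left(232,\left(12 + 8\right)^{2} \right)} + X{\left(86 \right)}} = \frac{1}{\frac{1}{1011} + 86^{3} \left(-13 + 86\right)} = \frac{1}{\frac{1}{1011} + 636056 \cdot 73} = \frac{1}{\frac{1}{1011} + 46432088} = \frac{1}{\frac{46942840969}{1011}} = \frac{1011}{46942840969}$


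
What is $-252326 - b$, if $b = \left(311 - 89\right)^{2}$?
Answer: $-301610$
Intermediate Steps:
$b = 49284$ ($b = 222^{2} = 49284$)
$-252326 - b = -252326 - 49284 = -301610$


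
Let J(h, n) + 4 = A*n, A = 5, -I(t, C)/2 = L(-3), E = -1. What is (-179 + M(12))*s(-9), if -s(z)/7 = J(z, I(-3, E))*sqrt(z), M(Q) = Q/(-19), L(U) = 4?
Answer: -3153612*I/19 ≈ -1.6598e+5*I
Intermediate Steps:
M(Q) = -Q/19 (M(Q) = Q*(-1/19) = -Q/19)
I(t, C) = -8 (I(t, C) = -2*4 = -8)
J(h, n) = -4 + 5*n
s(z) = 308*sqrt(z) (s(z) = -7*(-4 + 5*(-8))*sqrt(z) = -7*(-4 - 40)*sqrt(z) = -(-308)*sqrt(z) = 308*sqrt(z))
(-179 + M(12))*s(-9) = (-179 - 1/19*12)*(308*sqrt(-9)) = (-179 - 12/19)*(308*(3*I)) = -3153612*I/19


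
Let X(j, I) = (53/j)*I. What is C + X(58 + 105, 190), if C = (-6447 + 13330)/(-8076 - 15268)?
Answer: 233952151/3805072 ≈ 61.484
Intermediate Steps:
X(j, I) = 53*I/j
C = -6883/23344 (C = 6883/(-23344) = 6883*(-1/23344) = -6883/23344 ≈ -0.29485)
C + X(58 + 105, 190) = -6883/23344 + 53*190/(58 + 105) = -6883/23344 + 53*190/163 = -6883/23344 + 53*190*(1/163) = -6883/23344 + 10070/163 = 233952151/3805072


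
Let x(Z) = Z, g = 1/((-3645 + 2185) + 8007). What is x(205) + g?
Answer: 1342136/6547 ≈ 205.00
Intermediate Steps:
g = 1/6547 (g = 1/(-1460 + 8007) = 1/6547 ≈ 0.00015274)
x(205) + g = 205 + 1/6547 = 1342136/6547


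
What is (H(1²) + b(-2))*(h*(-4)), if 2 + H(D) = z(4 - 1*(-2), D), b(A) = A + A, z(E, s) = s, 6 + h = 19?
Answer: 260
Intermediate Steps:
h = 13 (h = -6 + 19 = 13)
b(A) = 2*A
H(D) = -2 + D
(H(1²) + b(-2))*(h*(-4)) = ((-2 + 1²) + 2*(-2))*(13*(-4)) = ((-2 + 1) - 4)*(-52) = (-1 - 4)*(-52) = -5*(-52) = 260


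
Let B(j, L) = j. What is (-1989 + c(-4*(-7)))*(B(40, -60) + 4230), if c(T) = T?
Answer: -8373470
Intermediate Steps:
(-1989 + c(-4*(-7)))*(B(40, -60) + 4230) = (-1989 - 4*(-7))*(40 + 4230) = (-1989 + 28)*4270 = -1961*4270 = -8373470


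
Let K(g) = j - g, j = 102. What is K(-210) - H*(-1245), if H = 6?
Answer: 7782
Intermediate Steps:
K(g) = 102 - g
K(-210) - H*(-1245) = (102 - 1*(-210)) - 6*(-1245) = (102 + 210) - 1*(-7470) = 312 + 7470 = 7782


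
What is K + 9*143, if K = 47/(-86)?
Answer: 110635/86 ≈ 1286.5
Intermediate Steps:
K = -47/86 (K = 47*(-1/86) = -47/86 ≈ -0.54651)
K + 9*143 = -47/86 + 9*143 = -47/86 + 1287 = 110635/86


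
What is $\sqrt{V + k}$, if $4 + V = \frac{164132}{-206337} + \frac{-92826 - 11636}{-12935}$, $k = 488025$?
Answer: $\frac{\sqrt{3476418715603047557391555}}{2668969095} \approx 698.59$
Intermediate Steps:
$V = \frac{8755451894}{2668969095}$ ($V = -4 + \left(\frac{164132}{-206337} + \frac{-92826 - 11636}{-12935}\right) = -4 + \left(164132 \left(- \frac{1}{206337}\right) - - \frac{104462}{12935}\right) = -4 + \left(- \frac{164132}{206337} + \frac{104462}{12935}\right) = -4 + \frac{19431328274}{2668969095} = \frac{8755451894}{2668969095} \approx 3.2805$)
$\sqrt{V + k} = \sqrt{\frac{8755451894}{2668969095} + 488025} = \sqrt{\frac{1302532398039269}{2668969095}} = \frac{\sqrt{3476418715603047557391555}}{2668969095}$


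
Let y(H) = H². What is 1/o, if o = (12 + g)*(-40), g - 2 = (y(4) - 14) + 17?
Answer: -1/1320 ≈ -0.00075758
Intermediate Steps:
g = 21 (g = 2 + ((4² - 14) + 17) = 2 + ((16 - 14) + 17) = 2 + (2 + 17) = 2 + 19 = 21)
o = -1320 (o = (12 + 21)*(-40) = 33*(-40) = -1320)
1/o = 1/(-1320) = -1/1320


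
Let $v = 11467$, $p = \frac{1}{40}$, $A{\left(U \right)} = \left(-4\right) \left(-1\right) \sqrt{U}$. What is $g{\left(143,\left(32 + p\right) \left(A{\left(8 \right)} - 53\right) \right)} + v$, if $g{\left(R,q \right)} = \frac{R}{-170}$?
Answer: $\frac{1949247}{170} \approx 11466.0$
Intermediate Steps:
$A{\left(U \right)} = 4 \sqrt{U}$
$p = \frac{1}{40} \approx 0.025$
$g{\left(R,q \right)} = - \frac{R}{170}$ ($g{\left(R,q \right)} = R \left(- \frac{1}{170}\right) = - \frac{R}{170}$)
$g{\left(143,\left(32 + p\right) \left(A{\left(8 \right)} - 53\right) \right)} + v = \left(- \frac{1}{170}\right) 143 + 11467 = - \frac{143}{170} + 11467 = \frac{1949247}{170}$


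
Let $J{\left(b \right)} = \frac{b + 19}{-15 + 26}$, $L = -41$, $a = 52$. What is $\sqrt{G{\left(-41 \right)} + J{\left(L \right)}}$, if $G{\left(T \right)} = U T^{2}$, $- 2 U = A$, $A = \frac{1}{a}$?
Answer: $\frac{i \sqrt{49114}}{52} \approx 4.2619 i$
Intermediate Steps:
$A = \frac{1}{52} \approx 0.019231$
$J{\left(b \right)} = \frac{19}{11} + \frac{b}{11}$ ($J{\left(b \right)} = \frac{19 + b}{11} = \left(19 + b\right) \frac{1}{11} = \frac{19}{11} + \frac{b}{11}$)
$U = - \frac{1}{104}$ ($U = \left(- \frac{1}{2}\right) \frac{1}{52} = - \frac{1}{104} \approx -0.0096154$)
$G{\left(T \right)} = - \frac{T^{2}}{104}$
$\sqrt{G{\left(-41 \right)} + J{\left(L \right)}} = \sqrt{- \frac{\left(-41\right)^{2}}{104} + \left(\frac{19}{11} + \frac{1}{11} \left(-41\right)\right)} = \sqrt{\left(- \frac{1}{104}\right) 1681 + \left(\frac{19}{11} - \frac{41}{11}\right)} = \sqrt{- \frac{1681}{104} - 2} = \sqrt{- \frac{1889}{104}} = \frac{i \sqrt{49114}}{52}$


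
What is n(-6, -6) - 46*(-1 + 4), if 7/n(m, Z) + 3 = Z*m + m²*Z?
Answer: -25261/183 ≈ -138.04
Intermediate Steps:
n(m, Z) = 7/(-3 + Z*m + Z*m²) (n(m, Z) = 7/(-3 + (Z*m + m²*Z)) = 7/(-3 + (Z*m + Z*m²)) = 7/(-3 + Z*m + Z*m²))
n(-6, -6) - 46*(-1 + 4) = 7/(-3 - 6*(-6) - 6*(-6)²) - 46*(-1 + 4) = 7/(-3 + 36 - 6*36) - 46*3 = 7/(-3 + 36 - 216) - 23*6 = 7/(-183) - 138 = 7*(-1/183) - 138 = -7/183 - 138 = -25261/183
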